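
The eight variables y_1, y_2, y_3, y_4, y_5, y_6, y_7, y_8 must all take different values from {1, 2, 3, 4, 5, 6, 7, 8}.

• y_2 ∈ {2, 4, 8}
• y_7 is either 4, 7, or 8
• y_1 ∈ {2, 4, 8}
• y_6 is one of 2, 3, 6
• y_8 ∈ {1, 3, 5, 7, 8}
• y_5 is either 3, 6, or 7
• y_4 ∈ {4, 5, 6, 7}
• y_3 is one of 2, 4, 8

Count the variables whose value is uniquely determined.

The 8 variables draw from only 8 values {1, 2, 3, 4, 5, 6, 7, 8}, so each is used; only y_8 can be 1, hence y_8 = 1.
The 7 still-open variables together cover exactly {2, 3, 4, 5, 6, 7, 8} — 7 values for 7 variables — and 5 appears only in y_4's list, so y_4 = 5.
The 3 variables y_1, y_2, y_3 are confined to {2, 4, 8}, which locks those values in; drop them from y_6, y_7.
That leaves y_7 = 7. Remove 7 from y_5.
Determined: y_4=5, y_7=7, y_8=1. The other variables each still have more than one consistent value. That makes 3.

3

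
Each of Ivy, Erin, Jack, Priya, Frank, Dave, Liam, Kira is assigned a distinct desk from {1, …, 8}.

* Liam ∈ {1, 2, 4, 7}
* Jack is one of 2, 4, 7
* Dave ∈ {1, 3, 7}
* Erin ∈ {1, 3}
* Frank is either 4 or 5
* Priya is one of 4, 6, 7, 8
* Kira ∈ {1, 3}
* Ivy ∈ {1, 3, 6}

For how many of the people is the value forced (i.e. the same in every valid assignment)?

4

Among the 8 variables, 5 fits only Frank (and all 8 values in {1, 2, 3, 4, 5, 6, 7, 8} must be used), so Frank = 5.
The 7 still-open variables together cover exactly {1, 2, 3, 4, 6, 7, 8} — 7 values for 7 variables — and 8 appears only in Priya's list, so Priya = 8.
Among the 6 still-open variables, 6 fits only Ivy (and all 6 values in {1, 2, 3, 4, 6, 7} must be used), so Ivy = 6.
Erin and Kira share exactly the 2 values {1, 3}; by pigeonhole those values go to them, so strike 1, 3 from Dave, Liam.
Dave must be 7 (only option left). Strike 7 from Jack, Liam.
Determined: Ivy=6, Priya=8, Frank=5, Dave=7. The other people each still have more than one consistent value. That makes 4.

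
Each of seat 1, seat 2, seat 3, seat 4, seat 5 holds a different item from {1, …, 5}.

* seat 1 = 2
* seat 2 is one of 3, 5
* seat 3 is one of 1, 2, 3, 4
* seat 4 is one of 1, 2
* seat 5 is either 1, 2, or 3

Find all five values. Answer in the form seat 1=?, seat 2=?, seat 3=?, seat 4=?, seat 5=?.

seat 1=2, seat 2=5, seat 3=4, seat 4=1, seat 5=3

seat 1's domain is down to {2}, so seat 1 = 2. Strike 2 from seat 3, seat 4, seat 5.
That leaves seat 4 = 1. Strike 1 from seat 3, seat 5.
seat 5 must be 3 (only option left). Remove 3 from seat 2, seat 3.
seat 2's domain is down to {5}, so seat 2 = 5.
That leaves seat 3 = 4.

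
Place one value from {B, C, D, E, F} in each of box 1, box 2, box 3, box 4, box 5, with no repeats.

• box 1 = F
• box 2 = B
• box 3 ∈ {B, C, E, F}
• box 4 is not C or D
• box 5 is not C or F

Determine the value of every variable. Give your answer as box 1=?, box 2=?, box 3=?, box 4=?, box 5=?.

box 1=F, box 2=B, box 3=C, box 4=E, box 5=D

box 1's domain is down to {F}, so box 1 = F. So box 3, box 4 can't be F.
box 2's domain is down to {B}, so box 2 = B. Remove B from box 3, box 4, box 5.
box 4 must be E (only option left). Strike E from box 3, box 5.
box 5 must be D (only option left).
box 3 must be C (only option left).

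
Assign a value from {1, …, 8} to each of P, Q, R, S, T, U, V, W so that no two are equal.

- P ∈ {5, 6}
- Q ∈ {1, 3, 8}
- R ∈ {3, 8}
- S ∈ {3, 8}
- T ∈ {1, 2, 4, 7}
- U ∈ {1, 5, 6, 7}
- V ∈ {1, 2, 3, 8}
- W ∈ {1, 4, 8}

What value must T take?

R and S share exactly the 2 values {3, 8}; by pigeonhole those values go to them, so strike 3, 8 from Q, V, W.
That leaves Q = 1. So T, U, V, W can't be 1.
V must be 2 (only option left). Remove 2 from T.
W's domain is down to {4}, so W = 4. Remove 4 from T.
So T = 7.

7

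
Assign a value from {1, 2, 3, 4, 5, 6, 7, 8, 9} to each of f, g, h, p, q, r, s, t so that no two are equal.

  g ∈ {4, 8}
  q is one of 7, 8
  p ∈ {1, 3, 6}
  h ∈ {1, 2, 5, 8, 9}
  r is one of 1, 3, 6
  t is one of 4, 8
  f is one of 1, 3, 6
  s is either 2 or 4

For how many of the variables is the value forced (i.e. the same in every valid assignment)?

g and t between them cover only {4, 8} — a naked pair. Remove those values from h, q, s.
q's domain is down to {7}, so q = 7.
That leaves s = 2. Eliminate 2 elsewhere: h.
f, p, r share exactly the 3 values {1, 3, 6}; by pigeonhole those values go to them, so strike 1, 3, 6 from h.
Determined: q=7, s=2. The other variables each still have more than one consistent value. That makes 2.

2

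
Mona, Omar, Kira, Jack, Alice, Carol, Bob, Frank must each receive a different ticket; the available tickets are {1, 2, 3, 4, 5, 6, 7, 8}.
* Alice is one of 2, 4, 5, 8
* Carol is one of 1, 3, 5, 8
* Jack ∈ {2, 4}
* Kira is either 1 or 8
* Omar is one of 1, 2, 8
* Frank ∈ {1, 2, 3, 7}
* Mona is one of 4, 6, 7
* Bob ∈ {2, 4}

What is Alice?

The 8 variables together cover exactly {1, 2, 3, 4, 5, 6, 7, 8} — 8 values for 8 variables — and 6 appears only in Mona's list, so Mona = 6.
The 7 still-open variables draw from only 7 values {1, 2, 3, 4, 5, 7, 8}, so each is used; only Frank can be 7, hence Frank = 7.
Among the 6 still-open variables, 3 fits only Carol (and all 6 values in {1, 2, 3, 4, 5, 8} must be used), so Carol = 3.
Among the 5 still-open variables, 5 fits only Alice (and all 5 values in {1, 2, 4, 5, 8} must be used), so Alice = 5.

5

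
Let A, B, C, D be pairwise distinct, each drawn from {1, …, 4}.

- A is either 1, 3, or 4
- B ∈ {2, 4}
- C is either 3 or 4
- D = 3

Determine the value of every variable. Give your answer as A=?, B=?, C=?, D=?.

D has just one choice, so D = 3. Eliminate 3 elsewhere: A, C.
C has just one choice, so C = 4. Strike 4 from A, B.
A's domain is down to {1}, so A = 1.
That leaves B = 2.

A=1, B=2, C=4, D=3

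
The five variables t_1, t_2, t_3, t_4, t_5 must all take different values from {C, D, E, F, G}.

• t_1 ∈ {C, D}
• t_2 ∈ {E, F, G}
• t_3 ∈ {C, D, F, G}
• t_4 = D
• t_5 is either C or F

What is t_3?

G

t_4 has just one choice, so t_4 = D. Eliminate D elsewhere: t_1, t_3.
That leaves t_1 = C. Remove C from t_3, t_5.
t_5's domain is down to {F}, so t_5 = F. Eliminate F elsewhere: t_2, t_3.
So t_3 = G.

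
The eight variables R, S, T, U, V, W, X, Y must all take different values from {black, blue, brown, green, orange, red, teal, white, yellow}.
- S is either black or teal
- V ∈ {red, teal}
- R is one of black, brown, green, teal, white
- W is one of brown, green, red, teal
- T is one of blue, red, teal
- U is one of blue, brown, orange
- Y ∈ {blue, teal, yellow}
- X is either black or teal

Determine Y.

S and X share exactly the 2 values {black, teal}; by pigeonhole those values go to them, so strike black, teal from R, T, V, W, Y.
V has just one choice, so V = red. So T, W can't be red.
T must be blue (only option left). Remove blue from U, Y.
So Y = yellow.

yellow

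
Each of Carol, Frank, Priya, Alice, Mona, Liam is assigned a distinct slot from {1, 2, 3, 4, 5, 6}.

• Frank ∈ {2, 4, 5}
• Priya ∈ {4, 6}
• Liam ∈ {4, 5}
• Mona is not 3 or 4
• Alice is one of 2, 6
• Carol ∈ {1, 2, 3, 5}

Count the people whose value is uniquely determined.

2

The 6 variables draw from only 6 values {1, 2, 3, 4, 5, 6}, so each is used; only Carol can be 3, hence Carol = 3.
The 5 still-open variables draw from only 5 values {1, 2, 4, 5, 6}, so each is used; only Mona can be 1, hence Mona = 1.
Determined: Carol=3, Mona=1. The other people each still have more than one consistent value. That makes 2.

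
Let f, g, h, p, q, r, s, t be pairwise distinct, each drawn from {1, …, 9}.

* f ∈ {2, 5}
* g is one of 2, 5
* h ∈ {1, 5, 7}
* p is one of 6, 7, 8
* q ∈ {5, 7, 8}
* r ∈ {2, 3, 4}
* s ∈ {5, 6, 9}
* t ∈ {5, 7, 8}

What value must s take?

9

f and g between them cover only {2, 5} — a naked pair. Remove those values from h, q, r, s, t.
q and t between them cover only {7, 8} — a naked pair. Remove those values from h, p.
That leaves h = 1.
p's domain is down to {6}, so p = 6. Remove 6 from s.
So s = 9.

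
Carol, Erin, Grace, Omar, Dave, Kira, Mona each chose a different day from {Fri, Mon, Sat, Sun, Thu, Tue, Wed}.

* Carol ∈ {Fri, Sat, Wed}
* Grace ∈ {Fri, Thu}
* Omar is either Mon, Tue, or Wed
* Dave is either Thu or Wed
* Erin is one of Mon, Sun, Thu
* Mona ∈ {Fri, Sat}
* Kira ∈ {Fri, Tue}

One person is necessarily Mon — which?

Omar

Among the 7 variables, Sun fits only Erin (and all 7 values in {Fri, Mon, Sat, Sun, Thu, Tue, Wed} must be used), so Erin = Sun.
The 6 still-open variables draw from only 6 values {Fri, Mon, Sat, Thu, Tue, Wed}, so each is used; only Omar can be Mon, hence Omar = Mon.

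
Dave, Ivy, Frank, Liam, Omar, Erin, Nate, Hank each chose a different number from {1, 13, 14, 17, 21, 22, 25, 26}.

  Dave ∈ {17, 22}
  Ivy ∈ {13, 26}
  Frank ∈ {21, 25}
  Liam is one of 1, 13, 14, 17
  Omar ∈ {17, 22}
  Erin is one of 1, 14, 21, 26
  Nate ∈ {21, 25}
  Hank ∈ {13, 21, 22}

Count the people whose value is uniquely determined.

The 2 variables Dave and Omar are confined to {17, 22}, which locks those values in; drop them from Liam, Hank.
Frank and Nate between them cover only {21, 25} — a naked pair. Remove those values from Erin, Hank.
Hank's domain is down to {13}, so Hank = 13. Remove 13 from Ivy, Liam.
Ivy's domain is down to {26}, so Ivy = 26. Eliminate 26 elsewhere: Erin.
Determined: Ivy=26, Hank=13. The other people each still have more than one consistent value. That makes 2.

2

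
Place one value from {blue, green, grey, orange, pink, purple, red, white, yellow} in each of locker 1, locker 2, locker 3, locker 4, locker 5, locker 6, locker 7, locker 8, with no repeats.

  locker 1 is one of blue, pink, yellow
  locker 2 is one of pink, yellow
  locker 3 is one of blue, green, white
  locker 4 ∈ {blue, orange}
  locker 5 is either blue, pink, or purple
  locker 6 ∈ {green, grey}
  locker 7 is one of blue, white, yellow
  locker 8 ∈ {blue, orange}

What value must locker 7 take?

white

The 8 variables together cover exactly {blue, green, grey, orange, pink, purple, white, yellow} — 8 values for 8 variables — and grey appears only in locker 6's list, so locker 6 = grey.
Among the 7 still-open variables, green fits only locker 3 (and all 7 values in {blue, green, orange, pink, purple, white, yellow} must be used), so locker 3 = green.
The 6 still-open variables together cover exactly {blue, orange, pink, purple, white, yellow} — 6 values for 6 variables — and purple appears only in locker 5's list, so locker 5 = purple.
The 5 still-open variables draw from only 5 values {blue, orange, pink, white, yellow}, so each is used; only locker 7 can be white, hence locker 7 = white.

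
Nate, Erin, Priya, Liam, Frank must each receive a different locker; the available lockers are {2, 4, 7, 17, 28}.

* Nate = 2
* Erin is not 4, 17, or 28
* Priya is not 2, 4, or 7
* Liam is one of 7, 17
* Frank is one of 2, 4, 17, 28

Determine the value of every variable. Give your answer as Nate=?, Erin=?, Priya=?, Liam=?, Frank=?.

Nate must be 2 (only option left). Eliminate 2 elsewhere: Erin, Frank.
Erin's domain is down to {7}, so Erin = 7. Eliminate 7 elsewhere: Liam.
Liam has just one choice, so Liam = 17. Strike 17 from Priya, Frank.
Priya must be 28 (only option left). So Frank can't be 28.
Frank must be 4 (only option left).

Nate=2, Erin=7, Priya=28, Liam=17, Frank=4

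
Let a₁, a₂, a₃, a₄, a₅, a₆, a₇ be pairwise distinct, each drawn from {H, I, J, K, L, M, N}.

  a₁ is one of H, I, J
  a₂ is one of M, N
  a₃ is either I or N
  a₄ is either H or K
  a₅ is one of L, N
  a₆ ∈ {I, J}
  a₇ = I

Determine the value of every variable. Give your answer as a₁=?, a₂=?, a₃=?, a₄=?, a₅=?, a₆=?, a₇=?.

a₇ has just one choice, so a₇ = I. Remove I from a₁, a₃, a₆.
a₃ has just one choice, so a₃ = N. Remove N from a₂, a₅.
That leaves a₅ = L.
a₆'s domain is down to {J}, so a₆ = J. So a₁ can't be J.
That leaves a₁ = H. Eliminate H elsewhere: a₄.
That leaves a₂ = M.
a₄ must be K (only option left).

a₁=H, a₂=M, a₃=N, a₄=K, a₅=L, a₆=J, a₇=I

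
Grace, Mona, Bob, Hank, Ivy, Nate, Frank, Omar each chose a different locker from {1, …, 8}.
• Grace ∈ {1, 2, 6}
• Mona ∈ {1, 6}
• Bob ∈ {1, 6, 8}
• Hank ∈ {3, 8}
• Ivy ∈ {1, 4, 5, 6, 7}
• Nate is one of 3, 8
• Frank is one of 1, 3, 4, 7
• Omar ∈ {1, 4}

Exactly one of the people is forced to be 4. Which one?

Omar

Among the 8 variables, 2 fits only Grace (and all 8 values in {1, 2, 3, 4, 5, 6, 7, 8} must be used), so Grace = 2.
The 7 still-open variables together cover exactly {1, 3, 4, 5, 6, 7, 8} — 7 values for 7 variables — and 5 appears only in Ivy's list, so Ivy = 5.
The 6 still-open variables draw from only 6 values {1, 3, 4, 6, 7, 8}, so each is used; only Frank can be 7, hence Frank = 7.
The 5 still-open variables draw from only 5 values {1, 3, 4, 6, 8}, so each is used; only Omar can be 4, hence Omar = 4.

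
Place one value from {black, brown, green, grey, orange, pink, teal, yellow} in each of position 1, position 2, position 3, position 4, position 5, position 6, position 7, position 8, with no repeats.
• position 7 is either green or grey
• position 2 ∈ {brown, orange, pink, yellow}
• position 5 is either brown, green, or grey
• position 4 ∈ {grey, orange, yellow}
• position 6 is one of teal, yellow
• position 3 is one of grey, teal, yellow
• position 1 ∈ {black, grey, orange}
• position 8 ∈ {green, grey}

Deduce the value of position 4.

orange

The 8 variables together cover exactly {black, brown, green, grey, orange, pink, teal, yellow} — 8 values for 8 variables — and black appears only in position 1's list, so position 1 = black.
The 7 still-open variables together cover exactly {brown, green, grey, orange, pink, teal, yellow} — 7 values for 7 variables — and pink appears only in position 2's list, so position 2 = pink.
The 6 still-open variables together cover exactly {brown, green, grey, orange, teal, yellow} — 6 values for 6 variables — and brown appears only in position 5's list, so position 5 = brown.
The 5 still-open variables together cover exactly {green, grey, orange, teal, yellow} — 5 values for 5 variables — and orange appears only in position 4's list, so position 4 = orange.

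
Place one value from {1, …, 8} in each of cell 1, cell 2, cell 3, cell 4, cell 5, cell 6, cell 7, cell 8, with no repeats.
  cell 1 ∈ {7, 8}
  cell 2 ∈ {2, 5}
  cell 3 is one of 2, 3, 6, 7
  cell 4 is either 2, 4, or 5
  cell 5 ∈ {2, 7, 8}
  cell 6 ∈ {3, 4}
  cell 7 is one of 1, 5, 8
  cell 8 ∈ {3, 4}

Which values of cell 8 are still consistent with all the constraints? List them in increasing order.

The 8 variables draw from only 8 values {1, 2, 3, 4, 5, 6, 7, 8}, so each is used; only cell 7 can be 1, hence cell 7 = 1.
The 7 still-open variables together cover exactly {2, 3, 4, 5, 6, 7, 8} — 7 values for 7 variables — and 6 appears only in cell 3's list, so cell 3 = 6.
cell 6 and cell 8 between them cover only {3, 4} — a naked pair. Remove those values from cell 4.
cell 2 and cell 4 share exactly the 2 values {2, 5}; by pigeonhole those values go to them, so strike 2, 5 from cell 5.
No further eliminations apply; cell 8 can still be any of 3, 4.

3, 4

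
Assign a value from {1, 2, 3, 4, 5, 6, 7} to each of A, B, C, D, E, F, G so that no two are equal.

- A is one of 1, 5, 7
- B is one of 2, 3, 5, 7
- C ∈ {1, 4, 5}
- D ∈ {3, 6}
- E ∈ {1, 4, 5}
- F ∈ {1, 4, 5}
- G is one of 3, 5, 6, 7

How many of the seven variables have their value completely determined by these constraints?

2

Among the 7 variables, 2 fits only B (and all 7 values in {1, 2, 3, 4, 5, 6, 7} must be used), so B = 2.
The 3 variables C, E, F are confined to {1, 4, 5}, which locks those values in; drop them from A, G.
A's domain is down to {7}, so A = 7. So G can't be 7.
Determined: A=7, B=2. The other variables each still have more than one consistent value. That makes 2.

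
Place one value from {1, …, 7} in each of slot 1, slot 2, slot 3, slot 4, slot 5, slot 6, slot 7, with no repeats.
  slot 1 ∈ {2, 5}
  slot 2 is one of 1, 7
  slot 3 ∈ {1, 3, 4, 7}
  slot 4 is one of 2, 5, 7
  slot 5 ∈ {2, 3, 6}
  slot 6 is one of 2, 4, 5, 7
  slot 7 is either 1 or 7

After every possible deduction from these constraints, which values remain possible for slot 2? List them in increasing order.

Among the 7 variables, 6 fits only slot 5 (and all 7 values in {1, 2, 3, 4, 5, 6, 7} must be used), so slot 5 = 6.
The 6 still-open variables draw from only 6 values {1, 2, 3, 4, 5, 7}, so each is used; only slot 3 can be 3, hence slot 3 = 3.
Among the 5 still-open variables, 4 fits only slot 6 (and all 5 values in {1, 2, 4, 5, 7} must be used), so slot 6 = 4.
slot 2 and slot 7 share exactly the 2 values {1, 7}; by pigeonhole those values go to them, so strike 1, 7 from slot 4.
No further eliminations apply; slot 2 can still be any of 1, 7.

1, 7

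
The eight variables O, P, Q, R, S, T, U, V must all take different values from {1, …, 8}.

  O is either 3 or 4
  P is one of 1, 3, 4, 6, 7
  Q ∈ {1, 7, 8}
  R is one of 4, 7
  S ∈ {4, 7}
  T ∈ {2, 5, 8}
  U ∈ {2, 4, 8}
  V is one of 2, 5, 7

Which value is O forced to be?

3

The 8 variables draw from only 8 values {1, 2, 3, 4, 5, 6, 7, 8}, so each is used; only P can be 6, hence P = 6.
The 7 still-open variables together cover exactly {1, 2, 3, 4, 5, 7, 8} — 7 values for 7 variables — and 1 appears only in Q's list, so Q = 1.
The 6 still-open variables together cover exactly {2, 3, 4, 5, 7, 8} — 6 values for 6 variables — and 3 appears only in O's list, so O = 3.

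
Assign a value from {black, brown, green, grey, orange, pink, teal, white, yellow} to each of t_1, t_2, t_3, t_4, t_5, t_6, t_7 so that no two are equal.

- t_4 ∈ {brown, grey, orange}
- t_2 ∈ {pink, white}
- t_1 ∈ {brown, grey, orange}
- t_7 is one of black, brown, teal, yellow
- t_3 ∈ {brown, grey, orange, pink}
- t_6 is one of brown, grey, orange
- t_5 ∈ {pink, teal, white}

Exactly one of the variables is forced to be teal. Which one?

t_5

t_1, t_4, t_6 between them cover only {brown, grey, orange} — a naked triple. Remove those values from t_3, t_7.
t_3 has just one choice, so t_3 = pink. Eliminate pink elsewhere: t_2, t_5.
t_2 must be white (only option left). Eliminate white elsewhere: t_5.
So teal goes to t_5.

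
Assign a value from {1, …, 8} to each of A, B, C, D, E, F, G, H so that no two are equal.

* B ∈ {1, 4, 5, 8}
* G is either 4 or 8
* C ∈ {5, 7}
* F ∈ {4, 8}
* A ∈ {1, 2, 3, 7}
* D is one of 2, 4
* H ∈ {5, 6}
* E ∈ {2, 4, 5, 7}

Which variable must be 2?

Among the 8 variables, 3 fits only A (and all 8 values in {1, 2, 3, 4, 5, 6, 7, 8} must be used), so A = 3.
The 7 still-open variables together cover exactly {1, 2, 4, 5, 6, 7, 8} — 7 values for 7 variables — and 1 appears only in B's list, so B = 1.
The 6 still-open variables draw from only 6 values {2, 4, 5, 6, 7, 8}, so each is used; only H can be 6, hence H = 6.
The 2 variables F and G are confined to {4, 8}, which locks those values in; drop them from D, E.
So 2 goes to D.

D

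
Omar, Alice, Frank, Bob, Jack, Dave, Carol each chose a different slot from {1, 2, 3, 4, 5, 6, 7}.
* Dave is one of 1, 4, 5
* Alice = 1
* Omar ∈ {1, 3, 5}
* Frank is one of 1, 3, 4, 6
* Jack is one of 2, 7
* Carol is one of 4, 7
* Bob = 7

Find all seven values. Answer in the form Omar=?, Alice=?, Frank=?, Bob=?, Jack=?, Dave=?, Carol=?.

Omar=3, Alice=1, Frank=6, Bob=7, Jack=2, Dave=5, Carol=4

Alice must be 1 (only option left). Strike 1 from Omar, Frank, Dave.
Bob must be 7 (only option left). Eliminate 7 elsewhere: Jack, Carol.
Jack's domain is down to {2}, so Jack = 2.
Carol's domain is down to {4}, so Carol = 4. Strike 4 from Frank, Dave.
Dave has just one choice, so Dave = 5. Eliminate 5 elsewhere: Omar.
Omar's domain is down to {3}, so Omar = 3. Eliminate 3 elsewhere: Frank.
That leaves Frank = 6.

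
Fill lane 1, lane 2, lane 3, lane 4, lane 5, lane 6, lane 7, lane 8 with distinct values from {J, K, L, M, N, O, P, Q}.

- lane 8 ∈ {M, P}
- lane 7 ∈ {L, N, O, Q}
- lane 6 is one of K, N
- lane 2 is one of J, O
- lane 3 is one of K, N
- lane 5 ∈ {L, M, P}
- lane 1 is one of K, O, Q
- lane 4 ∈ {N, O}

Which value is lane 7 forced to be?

L

Among the 8 variables, J fits only lane 2 (and all 8 values in {J, K, L, M, N, O, P, Q} must be used), so lane 2 = J.
lane 3 and lane 6 between them cover only {K, N} — a naked pair. Remove those values from lane 1, lane 4, lane 7.
lane 4 has just one choice, so lane 4 = O. Eliminate O elsewhere: lane 1, lane 7.
lane 1 has just one choice, so lane 1 = Q. Eliminate Q elsewhere: lane 7.
So lane 7 = L.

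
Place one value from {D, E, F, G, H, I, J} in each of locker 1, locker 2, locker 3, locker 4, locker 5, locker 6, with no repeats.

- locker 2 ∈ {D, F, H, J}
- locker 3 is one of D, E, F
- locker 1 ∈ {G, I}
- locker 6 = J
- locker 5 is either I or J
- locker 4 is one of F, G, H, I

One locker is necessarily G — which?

locker 1

locker 6 must be J (only option left). So locker 2, locker 5 can't be J.
locker 5 must be I (only option left). Eliminate I elsewhere: locker 1, locker 4.
So G goes to locker 1.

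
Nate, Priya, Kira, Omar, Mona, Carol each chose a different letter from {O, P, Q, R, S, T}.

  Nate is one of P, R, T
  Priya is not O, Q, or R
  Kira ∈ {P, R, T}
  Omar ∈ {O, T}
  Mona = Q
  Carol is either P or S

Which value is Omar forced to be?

Mona's domain is down to {Q}, so Mona = Q.
Among the 5 still-open variables, O fits only Omar (and all 5 values in {O, P, R, S, T} must be used), so Omar = O.

O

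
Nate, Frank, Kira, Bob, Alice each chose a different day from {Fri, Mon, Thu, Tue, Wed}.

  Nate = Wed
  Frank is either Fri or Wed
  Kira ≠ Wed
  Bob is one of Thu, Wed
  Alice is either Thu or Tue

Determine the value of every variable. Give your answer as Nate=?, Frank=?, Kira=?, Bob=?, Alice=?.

Nate=Wed, Frank=Fri, Kira=Mon, Bob=Thu, Alice=Tue

Nate's domain is down to {Wed}, so Nate = Wed. So Frank, Bob can't be Wed.
Frank has just one choice, so Frank = Fri. Strike Fri from Kira.
Bob has just one choice, so Bob = Thu. Remove Thu from Kira, Alice.
Alice's domain is down to {Tue}, so Alice = Tue. Eliminate Tue elsewhere: Kira.
Kira's domain is down to {Mon}, so Kira = Mon.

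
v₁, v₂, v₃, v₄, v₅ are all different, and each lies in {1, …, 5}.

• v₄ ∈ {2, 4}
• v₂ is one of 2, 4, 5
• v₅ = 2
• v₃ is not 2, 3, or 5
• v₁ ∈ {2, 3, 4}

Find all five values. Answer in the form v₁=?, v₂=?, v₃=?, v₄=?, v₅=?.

v₁=3, v₂=5, v₃=1, v₄=4, v₅=2

v₅'s domain is down to {2}, so v₅ = 2. Eliminate 2 elsewhere: v₁, v₂, v₄.
v₄ has just one choice, so v₄ = 4. Strike 4 from v₁, v₂, v₃.
v₁ has just one choice, so v₁ = 3.
v₂'s domain is down to {5}, so v₂ = 5.
That leaves v₃ = 1.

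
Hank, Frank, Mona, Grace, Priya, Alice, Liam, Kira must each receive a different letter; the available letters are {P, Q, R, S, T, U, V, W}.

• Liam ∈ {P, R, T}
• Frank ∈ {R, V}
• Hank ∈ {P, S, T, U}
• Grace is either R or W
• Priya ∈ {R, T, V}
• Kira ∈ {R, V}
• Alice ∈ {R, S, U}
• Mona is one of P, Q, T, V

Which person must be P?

Among the 8 variables, Q fits only Mona (and all 8 values in {P, Q, R, S, T, U, V, W} must be used), so Mona = Q.
Among the 7 still-open variables, W fits only Grace (and all 7 values in {P, R, S, T, U, V, W} must be used), so Grace = W.
The 2 variables Frank and Kira are confined to {R, V}, which locks those values in; drop them from Priya, Alice, Liam.
Priya must be T (only option left). So Hank, Liam can't be T.

Liam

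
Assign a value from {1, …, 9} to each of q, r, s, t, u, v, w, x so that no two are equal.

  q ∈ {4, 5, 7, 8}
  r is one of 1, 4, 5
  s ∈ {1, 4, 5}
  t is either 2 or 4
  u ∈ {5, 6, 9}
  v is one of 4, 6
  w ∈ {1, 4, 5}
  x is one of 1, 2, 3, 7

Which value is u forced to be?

r, s, w between them cover only {1, 4, 5} — a naked triple. Remove those values from q, t, u, v, x.
That leaves t = 2. So x can't be 2.
v has just one choice, so v = 6. Remove 6 from u.
So u = 9.

9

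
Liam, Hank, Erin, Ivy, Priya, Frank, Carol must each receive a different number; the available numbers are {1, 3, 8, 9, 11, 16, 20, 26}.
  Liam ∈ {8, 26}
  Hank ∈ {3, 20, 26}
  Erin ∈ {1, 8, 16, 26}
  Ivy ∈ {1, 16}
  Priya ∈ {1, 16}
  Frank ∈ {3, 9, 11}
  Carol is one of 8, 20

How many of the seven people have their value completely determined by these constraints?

2

Ivy and Priya between them cover only {1, 16} — a naked pair. Remove those values from Erin.
The 2 variables Liam and Erin are confined to {8, 26}, which locks those values in; drop them from Hank, Carol.
That leaves Carol = 20. Strike 20 from Hank.
That leaves Hank = 3. Strike 3 from Frank.
Determined: Hank=3, Carol=20. The other people each still have more than one consistent value. That makes 2.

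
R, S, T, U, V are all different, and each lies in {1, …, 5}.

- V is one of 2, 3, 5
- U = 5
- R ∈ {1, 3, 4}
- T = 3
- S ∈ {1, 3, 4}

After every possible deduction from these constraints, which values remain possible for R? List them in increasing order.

T's domain is down to {3}, so T = 3. Remove 3 from R, S, V.
U's domain is down to {5}, so U = 5. Remove 5 from V.
V's domain is down to {2}, so V = 2.
No further eliminations apply; R can still be any of 1, 4.

1, 4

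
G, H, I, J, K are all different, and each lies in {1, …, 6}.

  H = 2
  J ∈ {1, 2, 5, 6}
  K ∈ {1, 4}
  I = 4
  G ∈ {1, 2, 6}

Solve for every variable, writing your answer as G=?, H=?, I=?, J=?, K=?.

H must be 2 (only option left). Strike 2 from G, J.
I must be 4 (only option left). Remove 4 from K.
K has just one choice, so K = 1. Remove 1 from G, J.
G must be 6 (only option left). Eliminate 6 elsewhere: J.
That leaves J = 5.

G=6, H=2, I=4, J=5, K=1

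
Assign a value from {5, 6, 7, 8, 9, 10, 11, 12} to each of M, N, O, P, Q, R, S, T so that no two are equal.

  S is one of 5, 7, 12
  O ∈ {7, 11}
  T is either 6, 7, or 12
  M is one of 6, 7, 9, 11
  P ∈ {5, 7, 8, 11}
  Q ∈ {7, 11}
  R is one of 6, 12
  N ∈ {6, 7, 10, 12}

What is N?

10

Among the 8 variables, 8 fits only P (and all 8 values in {5, 6, 7, 8, 9, 10, 11, 12} must be used), so P = 8.
Among the 7 still-open variables, 5 fits only S (and all 7 values in {5, 6, 7, 9, 10, 11, 12} must be used), so S = 5.
Among the 6 still-open variables, 9 fits only M (and all 6 values in {6, 7, 9, 10, 11, 12} must be used), so M = 9.
The 5 still-open variables draw from only 5 values {6, 7, 10, 11, 12}, so each is used; only N can be 10, hence N = 10.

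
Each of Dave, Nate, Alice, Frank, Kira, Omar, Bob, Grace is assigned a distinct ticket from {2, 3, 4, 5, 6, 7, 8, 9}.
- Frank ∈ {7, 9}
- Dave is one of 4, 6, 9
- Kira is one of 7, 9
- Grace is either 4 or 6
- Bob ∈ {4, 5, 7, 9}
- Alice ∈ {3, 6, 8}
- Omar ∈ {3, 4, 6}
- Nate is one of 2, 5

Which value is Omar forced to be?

Among the 8 variables, 2 fits only Nate (and all 8 values in {2, 3, 4, 5, 6, 7, 8, 9} must be used), so Nate = 2.
The 7 still-open variables together cover exactly {3, 4, 5, 6, 7, 8, 9} — 7 values for 7 variables — and 5 appears only in Bob's list, so Bob = 5.
The 6 still-open variables draw from only 6 values {3, 4, 6, 7, 8, 9}, so each is used; only Alice can be 8, hence Alice = 8.
The 5 still-open variables together cover exactly {3, 4, 6, 7, 9} — 5 values for 5 variables — and 3 appears only in Omar's list, so Omar = 3.

3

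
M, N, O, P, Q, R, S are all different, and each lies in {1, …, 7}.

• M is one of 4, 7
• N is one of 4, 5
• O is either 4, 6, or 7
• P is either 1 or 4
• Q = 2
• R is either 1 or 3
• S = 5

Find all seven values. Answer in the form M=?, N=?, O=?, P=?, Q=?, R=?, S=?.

Q must be 2 (only option left).
S's domain is down to {5}, so S = 5. Eliminate 5 elsewhere: N.
That leaves N = 4. So M, O, P can't be 4.
P must be 1 (only option left). Eliminate 1 elsewhere: R.
R has just one choice, so R = 3.
M has just one choice, so M = 7. Eliminate 7 elsewhere: O.
O's domain is down to {6}, so O = 6.

M=7, N=4, O=6, P=1, Q=2, R=3, S=5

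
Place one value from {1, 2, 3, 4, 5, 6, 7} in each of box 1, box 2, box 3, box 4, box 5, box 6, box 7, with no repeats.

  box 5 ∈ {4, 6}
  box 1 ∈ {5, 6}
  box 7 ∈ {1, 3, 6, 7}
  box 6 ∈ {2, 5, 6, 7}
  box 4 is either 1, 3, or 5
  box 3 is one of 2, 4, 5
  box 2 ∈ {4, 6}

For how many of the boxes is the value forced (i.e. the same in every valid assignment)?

3

box 2 and box 5 between them cover only {4, 6} — a naked pair. Remove those values from box 1, box 3, box 6, box 7.
box 1's domain is down to {5}, so box 1 = 5. Strike 5 from box 3, box 4, box 6.
box 3 has just one choice, so box 3 = 2. Remove 2 from box 6.
That leaves box 6 = 7. Strike 7 from box 7.
Determined: box 1=5, box 3=2, box 6=7. The other boxes each still have more than one consistent value. That makes 3.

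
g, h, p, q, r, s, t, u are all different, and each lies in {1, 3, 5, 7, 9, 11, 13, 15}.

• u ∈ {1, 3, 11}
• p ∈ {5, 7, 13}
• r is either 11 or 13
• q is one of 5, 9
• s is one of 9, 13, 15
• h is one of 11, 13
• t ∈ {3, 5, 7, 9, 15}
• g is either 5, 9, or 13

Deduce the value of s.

Among the 8 variables, 1 fits only u (and all 8 values in {1, 3, 5, 7, 9, 11, 13, 15} must be used), so u = 1.
The 7 still-open variables draw from only 7 values {3, 5, 7, 9, 11, 13, 15}, so each is used; only t can be 3, hence t = 3.
The 6 still-open variables draw from only 6 values {5, 7, 9, 11, 13, 15}, so each is used; only p can be 7, hence p = 7.
The 5 still-open variables together cover exactly {5, 9, 11, 13, 15} — 5 values for 5 variables — and 15 appears only in s's list, so s = 15.

15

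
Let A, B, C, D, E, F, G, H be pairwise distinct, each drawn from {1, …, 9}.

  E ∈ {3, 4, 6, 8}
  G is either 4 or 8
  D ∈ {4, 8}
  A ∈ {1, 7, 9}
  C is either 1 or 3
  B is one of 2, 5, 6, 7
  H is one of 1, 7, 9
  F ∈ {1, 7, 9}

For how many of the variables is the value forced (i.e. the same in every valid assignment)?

2

The 2 variables D and G are confined to {4, 8}, which locks those values in; drop them from E.
A, F, H share exactly the 3 values {1, 7, 9}; by pigeonhole those values go to them, so strike 1, 7, 9 from B, C.
C must be 3 (only option left). So E can't be 3.
That leaves E = 6. So B can't be 6.
Determined: C=3, E=6. The other variables each still have more than one consistent value. That makes 2.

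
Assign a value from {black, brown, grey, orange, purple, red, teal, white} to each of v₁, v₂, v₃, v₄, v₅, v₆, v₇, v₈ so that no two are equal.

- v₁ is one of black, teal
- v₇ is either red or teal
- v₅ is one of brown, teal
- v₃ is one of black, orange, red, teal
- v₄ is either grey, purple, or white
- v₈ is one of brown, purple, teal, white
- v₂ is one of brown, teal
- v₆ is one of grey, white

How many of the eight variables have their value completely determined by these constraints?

3

Among the 8 variables, orange fits only v₃ (and all 8 values in {black, brown, grey, orange, purple, red, teal, white} must be used), so v₃ = orange.
Among the 7 still-open variables, black fits only v₁ (and all 7 values in {black, brown, grey, purple, red, teal, white} must be used), so v₁ = black.
Among the 6 still-open variables, red fits only v₇ (and all 6 values in {brown, grey, purple, red, teal, white} must be used), so v₇ = red.
v₂ and v₅ share exactly the 2 values {brown, teal}; by pigeonhole those values go to them, so strike brown, teal from v₈.
Determined: v₁=black, v₃=orange, v₇=red. The other variables each still have more than one consistent value. That makes 3.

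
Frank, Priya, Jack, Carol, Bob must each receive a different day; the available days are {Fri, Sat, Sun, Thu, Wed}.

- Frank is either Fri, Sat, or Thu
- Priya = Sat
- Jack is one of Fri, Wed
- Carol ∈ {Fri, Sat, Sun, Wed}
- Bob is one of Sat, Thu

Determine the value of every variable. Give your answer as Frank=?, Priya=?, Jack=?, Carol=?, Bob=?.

Priya has just one choice, so Priya = Sat. Strike Sat from Frank, Carol, Bob.
Bob must be Thu (only option left). Eliminate Thu elsewhere: Frank.
That leaves Frank = Fri. Strike Fri from Jack, Carol.
That leaves Jack = Wed. So Carol can't be Wed.
Carol's domain is down to {Sun}, so Carol = Sun.

Frank=Fri, Priya=Sat, Jack=Wed, Carol=Sun, Bob=Thu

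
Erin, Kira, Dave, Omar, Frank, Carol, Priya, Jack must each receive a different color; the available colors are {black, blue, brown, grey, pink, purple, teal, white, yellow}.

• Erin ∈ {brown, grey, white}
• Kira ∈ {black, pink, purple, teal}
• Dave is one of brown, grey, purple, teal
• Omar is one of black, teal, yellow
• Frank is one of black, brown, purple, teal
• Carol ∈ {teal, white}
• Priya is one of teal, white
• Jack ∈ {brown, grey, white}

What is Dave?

purple

The 8 variables together cover exactly {black, brown, grey, pink, purple, teal, white, yellow} — 8 values for 8 variables — and pink appears only in Kira's list, so Kira = pink.
The 7 still-open variables draw from only 7 values {black, brown, grey, purple, teal, white, yellow}, so each is used; only Omar can be yellow, hence Omar = yellow.
Among the 6 still-open variables, black fits only Frank (and all 6 values in {black, brown, grey, purple, teal, white} must be used), so Frank = black.
The 5 still-open variables together cover exactly {brown, grey, purple, teal, white} — 5 values for 5 variables — and purple appears only in Dave's list, so Dave = purple.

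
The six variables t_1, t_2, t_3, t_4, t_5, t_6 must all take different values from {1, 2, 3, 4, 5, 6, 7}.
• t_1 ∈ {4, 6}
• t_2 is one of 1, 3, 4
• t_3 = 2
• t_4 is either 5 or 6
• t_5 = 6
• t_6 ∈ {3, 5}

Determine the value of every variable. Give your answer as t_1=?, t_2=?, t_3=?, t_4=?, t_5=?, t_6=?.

t_3's domain is down to {2}, so t_3 = 2.
t_5 must be 6 (only option left). Eliminate 6 elsewhere: t_1, t_4.
That leaves t_1 = 4. Remove 4 from t_2.
t_4's domain is down to {5}, so t_4 = 5. So t_6 can't be 5.
t_6's domain is down to {3}, so t_6 = 3. Strike 3 from t_2.
t_2 has just one choice, so t_2 = 1.

t_1=4, t_2=1, t_3=2, t_4=5, t_5=6, t_6=3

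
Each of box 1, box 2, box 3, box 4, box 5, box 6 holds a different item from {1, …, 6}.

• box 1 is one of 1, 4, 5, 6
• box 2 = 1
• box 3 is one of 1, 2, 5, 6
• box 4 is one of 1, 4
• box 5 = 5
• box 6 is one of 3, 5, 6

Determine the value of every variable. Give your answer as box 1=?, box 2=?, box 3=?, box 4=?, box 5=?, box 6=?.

box 1=6, box 2=1, box 3=2, box 4=4, box 5=5, box 6=3

box 2 has just one choice, so box 2 = 1. Remove 1 from box 1, box 3, box 4.
That leaves box 4 = 4. Eliminate 4 elsewhere: box 1.
That leaves box 5 = 5. So box 1, box 3, box 6 can't be 5.
box 1's domain is down to {6}, so box 1 = 6. Strike 6 from box 3, box 6.
box 3 has just one choice, so box 3 = 2.
That leaves box 6 = 3.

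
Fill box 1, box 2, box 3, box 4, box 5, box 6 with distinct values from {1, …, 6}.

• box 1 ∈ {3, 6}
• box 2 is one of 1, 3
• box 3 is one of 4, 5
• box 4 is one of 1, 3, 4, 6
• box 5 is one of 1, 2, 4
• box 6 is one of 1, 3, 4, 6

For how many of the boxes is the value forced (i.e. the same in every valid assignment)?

The 6 variables together cover exactly {1, 2, 3, 4, 5, 6} — 6 values for 6 variables — and 2 appears only in box 5's list, so box 5 = 2.
The 5 still-open variables together cover exactly {1, 3, 4, 5, 6} — 5 values for 5 variables — and 5 appears only in box 3's list, so box 3 = 5.
Determined: box 3=5, box 5=2. The other boxes each still have more than one consistent value. That makes 2.

2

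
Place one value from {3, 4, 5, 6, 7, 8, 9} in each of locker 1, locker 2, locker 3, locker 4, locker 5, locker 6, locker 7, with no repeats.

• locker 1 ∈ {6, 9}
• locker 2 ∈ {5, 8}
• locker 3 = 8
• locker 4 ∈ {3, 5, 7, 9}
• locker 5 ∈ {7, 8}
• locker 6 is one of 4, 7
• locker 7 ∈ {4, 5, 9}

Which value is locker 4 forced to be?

locker 3's domain is down to {8}, so locker 3 = 8. Remove 8 from locker 2, locker 5.
locker 5's domain is down to {7}, so locker 5 = 7. So locker 4, locker 6 can't be 7.
locker 6 must be 4 (only option left). So locker 7 can't be 4.
locker 2 must be 5 (only option left). So locker 4, locker 7 can't be 5.
That leaves locker 7 = 9. Remove 9 from locker 1, locker 4.
So locker 4 = 3.

3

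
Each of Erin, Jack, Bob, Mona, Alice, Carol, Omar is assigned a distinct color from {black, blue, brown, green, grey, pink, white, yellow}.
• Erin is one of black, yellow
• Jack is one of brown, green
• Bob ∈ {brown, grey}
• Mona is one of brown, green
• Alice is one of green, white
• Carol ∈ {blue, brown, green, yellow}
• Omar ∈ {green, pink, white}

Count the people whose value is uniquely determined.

3

Jack and Mona share exactly the 2 values {brown, green}; by pigeonhole those values go to them, so strike brown, green from Bob, Alice, Carol, Omar.
Bob's domain is down to {grey}, so Bob = grey.
Alice has just one choice, so Alice = white. Strike white from Omar.
That leaves Omar = pink.
Determined: Bob=grey, Alice=white, Omar=pink. The other people each still have more than one consistent value. That makes 3.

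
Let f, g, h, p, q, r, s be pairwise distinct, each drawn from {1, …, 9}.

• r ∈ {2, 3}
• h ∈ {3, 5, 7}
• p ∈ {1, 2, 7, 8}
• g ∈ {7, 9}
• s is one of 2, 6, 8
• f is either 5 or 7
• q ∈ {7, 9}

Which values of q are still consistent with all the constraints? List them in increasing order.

7, 9

The 2 variables g and q are confined to {7, 9}, which locks those values in; drop them from f, h, p.
That leaves f = 5. So h can't be 5.
h must be 3 (only option left). Strike 3 from r.
That leaves r = 2. Remove 2 from p, s.
No further eliminations apply; q can still be any of 7, 9.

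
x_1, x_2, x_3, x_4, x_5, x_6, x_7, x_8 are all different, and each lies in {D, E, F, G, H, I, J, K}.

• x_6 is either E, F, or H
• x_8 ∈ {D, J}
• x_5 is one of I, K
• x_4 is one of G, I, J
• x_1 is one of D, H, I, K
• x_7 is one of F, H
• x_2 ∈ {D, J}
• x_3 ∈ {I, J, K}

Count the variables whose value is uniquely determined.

4

The 8 variables together cover exactly {D, E, F, G, H, I, J, K} — 8 values for 8 variables — and E appears only in x_6's list, so x_6 = E.
The 7 still-open variables draw from only 7 values {D, F, G, H, I, J, K}, so each is used; only x_7 can be F, hence x_7 = F.
Among the 6 still-open variables, G fits only x_4 (and all 6 values in {D, G, H, I, J, K} must be used), so x_4 = G.
Among the 5 still-open variables, H fits only x_1 (and all 5 values in {D, H, I, J, K} must be used), so x_1 = H.
x_2 and x_8 share exactly the 2 values {D, J}; by pigeonhole those values go to them, so strike D, J from x_3.
Determined: x_1=H, x_4=G, x_6=E, x_7=F. The other variables each still have more than one consistent value. That makes 4.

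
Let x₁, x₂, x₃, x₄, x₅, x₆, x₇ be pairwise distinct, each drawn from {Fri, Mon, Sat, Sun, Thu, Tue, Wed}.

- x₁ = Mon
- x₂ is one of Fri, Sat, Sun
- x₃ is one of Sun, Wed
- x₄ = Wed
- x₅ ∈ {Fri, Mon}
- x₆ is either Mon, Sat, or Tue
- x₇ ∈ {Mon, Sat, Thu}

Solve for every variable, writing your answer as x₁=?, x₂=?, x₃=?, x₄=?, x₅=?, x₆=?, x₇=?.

x₁ must be Mon (only option left). Strike Mon from x₅, x₆, x₇.
x₄ has just one choice, so x₄ = Wed. So x₃ can't be Wed.
That leaves x₅ = Fri. So x₂ can't be Fri.
That leaves x₃ = Sun. Strike Sun from x₂.
x₂'s domain is down to {Sat}, so x₂ = Sat. Strike Sat from x₆, x₇.
x₆'s domain is down to {Tue}, so x₆ = Tue.
x₇ has just one choice, so x₇ = Thu.

x₁=Mon, x₂=Sat, x₃=Sun, x₄=Wed, x₅=Fri, x₆=Tue, x₇=Thu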